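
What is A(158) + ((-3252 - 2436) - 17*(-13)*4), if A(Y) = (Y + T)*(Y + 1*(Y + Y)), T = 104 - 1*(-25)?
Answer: 131234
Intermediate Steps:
T = 129 (T = 104 + 25 = 129)
A(Y) = 3*Y*(129 + Y) (A(Y) = (Y + 129)*(Y + 1*(Y + Y)) = (129 + Y)*(Y + 1*(2*Y)) = (129 + Y)*(Y + 2*Y) = (129 + Y)*(3*Y) = 3*Y*(129 + Y))
A(158) + ((-3252 - 2436) - 17*(-13)*4) = 3*158*(129 + 158) + ((-3252 - 2436) - 17*(-13)*4) = 3*158*287 + (-5688 + 221*4) = 136038 + (-5688 + 884) = 136038 - 4804 = 131234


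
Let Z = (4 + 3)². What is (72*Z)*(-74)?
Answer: -261072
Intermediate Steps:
Z = 49 (Z = 7² = 49)
(72*Z)*(-74) = (72*49)*(-74) = 3528*(-74) = -261072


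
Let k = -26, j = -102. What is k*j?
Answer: 2652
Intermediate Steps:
k*j = -26*(-102) = 2652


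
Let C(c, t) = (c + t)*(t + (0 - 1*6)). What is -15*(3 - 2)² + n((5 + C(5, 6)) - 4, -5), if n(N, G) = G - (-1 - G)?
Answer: -24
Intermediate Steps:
C(c, t) = (-6 + t)*(c + t) (C(c, t) = (c + t)*(t + (0 - 6)) = (c + t)*(t - 6) = (c + t)*(-6 + t) = (-6 + t)*(c + t))
n(N, G) = 1 + 2*G (n(N, G) = G + (1 + G) = 1 + 2*G)
-15*(3 - 2)² + n((5 + C(5, 6)) - 4, -5) = -15*(3 - 2)² + (1 + 2*(-5)) = -15*1² + (1 - 10) = -15*1 - 9 = -15 - 9 = -24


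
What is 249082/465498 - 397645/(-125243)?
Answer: 108149364568/29150183007 ≈ 3.7101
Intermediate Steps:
249082/465498 - 397645/(-125243) = 249082*(1/465498) - 397645*(-1/125243) = 124541/232749 + 397645/125243 = 108149364568/29150183007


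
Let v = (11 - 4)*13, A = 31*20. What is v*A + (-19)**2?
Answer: 56781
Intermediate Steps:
A = 620
v = 91 (v = 7*13 = 91)
v*A + (-19)**2 = 91*620 + (-19)**2 = 56420 + 361 = 56781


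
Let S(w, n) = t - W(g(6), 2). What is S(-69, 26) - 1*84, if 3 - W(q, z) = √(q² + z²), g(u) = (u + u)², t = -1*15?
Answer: -102 + 2*√5185 ≈ 42.014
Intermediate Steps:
t = -15
g(u) = 4*u² (g(u) = (2*u)² = 4*u²)
W(q, z) = 3 - √(q² + z²)
S(w, n) = -18 + 2*√5185 (S(w, n) = -15 - (3 - √((4*6²)² + 2²)) = -15 - (3 - √((4*36)² + 4)) = -15 - (3 - √(144² + 4)) = -15 - (3 - √(20736 + 4)) = -15 - (3 - √20740) = -15 - (3 - 2*√5185) = -15 + (-3 + 2*√5185) = -18 + 2*√5185)
S(-69, 26) - 1*84 = (-18 + 2*√5185) - 1*84 = (-18 + 2*√5185) - 84 = -102 + 2*√5185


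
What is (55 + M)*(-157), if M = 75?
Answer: -20410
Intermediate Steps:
(55 + M)*(-157) = (55 + 75)*(-157) = 130*(-157) = -20410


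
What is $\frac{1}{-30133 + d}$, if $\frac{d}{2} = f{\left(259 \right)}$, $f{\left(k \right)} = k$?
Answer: $- \frac{1}{29615} \approx -3.3767 \cdot 10^{-5}$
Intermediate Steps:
$d = 518$ ($d = 2 \cdot 259 = 518$)
$\frac{1}{-30133 + d} = \frac{1}{-30133 + 518} = \frac{1}{-29615} = - \frac{1}{29615}$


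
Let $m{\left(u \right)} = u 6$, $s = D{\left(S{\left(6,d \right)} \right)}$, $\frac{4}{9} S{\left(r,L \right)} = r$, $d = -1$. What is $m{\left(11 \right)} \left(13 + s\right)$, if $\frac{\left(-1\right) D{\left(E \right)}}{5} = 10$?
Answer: $-2442$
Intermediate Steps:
$S{\left(r,L \right)} = \frac{9 r}{4}$
$D{\left(E \right)} = -50$ ($D{\left(E \right)} = \left(-5\right) 10 = -50$)
$s = -50$
$m{\left(u \right)} = 6 u$
$m{\left(11 \right)} \left(13 + s\right) = 6 \cdot 11 \left(13 - 50\right) = 66 \left(-37\right) = -2442$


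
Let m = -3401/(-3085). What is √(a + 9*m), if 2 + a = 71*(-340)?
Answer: I*√229670417185/3085 ≈ 155.34*I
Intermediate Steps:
a = -24142 (a = -2 + 71*(-340) = -2 - 24140 = -24142)
m = 3401/3085 (m = -3401*(-1/3085) = 3401/3085 ≈ 1.1024)
√(a + 9*m) = √(-24142 + 9*(3401/3085)) = √(-24142 + 30609/3085) = √(-74447461/3085) = I*√229670417185/3085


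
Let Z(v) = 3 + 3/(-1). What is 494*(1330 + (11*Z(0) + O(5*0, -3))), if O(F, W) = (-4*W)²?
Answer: 728156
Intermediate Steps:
Z(v) = 0 (Z(v) = 3 + 3*(-1) = 3 - 3 = 0)
O(F, W) = 16*W²
494*(1330 + (11*Z(0) + O(5*0, -3))) = 494*(1330 + (11*0 + 16*(-3)²)) = 494*(1330 + (0 + 16*9)) = 494*(1330 + (0 + 144)) = 494*(1330 + 144) = 494*1474 = 728156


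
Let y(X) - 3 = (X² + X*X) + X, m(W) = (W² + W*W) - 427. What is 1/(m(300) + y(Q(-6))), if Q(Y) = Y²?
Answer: 1/182204 ≈ 5.4884e-6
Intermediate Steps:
m(W) = -427 + 2*W² (m(W) = (W² + W²) - 427 = 2*W² - 427 = -427 + 2*W²)
y(X) = 3 + X + 2*X² (y(X) = 3 + ((X² + X*X) + X) = 3 + ((X² + X²) + X) = 3 + (2*X² + X) = 3 + (X + 2*X²) = 3 + X + 2*X²)
1/(m(300) + y(Q(-6))) = 1/((-427 + 2*300²) + (3 + (-6)² + 2*((-6)²)²)) = 1/((-427 + 2*90000) + (3 + 36 + 2*36²)) = 1/((-427 + 180000) + (3 + 36 + 2*1296)) = 1/(179573 + (3 + 36 + 2592)) = 1/(179573 + 2631) = 1/182204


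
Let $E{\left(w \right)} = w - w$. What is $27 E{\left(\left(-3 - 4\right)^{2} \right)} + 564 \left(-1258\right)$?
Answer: $-709512$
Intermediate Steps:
$E{\left(w \right)} = 0$
$27 E{\left(\left(-3 - 4\right)^{2} \right)} + 564 \left(-1258\right) = 27 \cdot 0 + 564 \left(-1258\right) = 0 - 709512 = -709512$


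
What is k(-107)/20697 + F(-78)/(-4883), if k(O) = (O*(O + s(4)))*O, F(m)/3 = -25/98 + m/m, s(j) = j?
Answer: -564314316541/9904218198 ≈ -56.977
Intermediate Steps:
F(m) = 219/98 (F(m) = 3*(-25/98 + m/m) = 3*(-25*1/98 + 1) = 3*(-25/98 + 1) = 3*(73/98) = 219/98)
k(O) = O**2*(4 + O) (k(O) = (O*(O + 4))*O = (O*(4 + O))*O = O**2*(4 + O))
k(-107)/20697 + F(-78)/(-4883) = ((-107)**2*(4 - 107))/20697 + (219/98)/(-4883) = (11449*(-103))*(1/20697) + (219/98)*(-1/4883) = -1179247*1/20697 - 219/478534 = -1179247/20697 - 219/478534 = -564314316541/9904218198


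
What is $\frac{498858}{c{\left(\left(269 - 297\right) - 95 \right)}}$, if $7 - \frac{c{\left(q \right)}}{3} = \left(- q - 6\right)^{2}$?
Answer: $- \frac{83143}{6841} \approx -12.154$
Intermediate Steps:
$c{\left(q \right)} = 21 - 3 \left(-6 - q\right)^{2}$ ($c{\left(q \right)} = 21 - 3 \left(- q - 6\right)^{2} = 21 - 3 \left(-6 - q\right)^{2}$)
$\frac{498858}{c{\left(\left(269 - 297\right) - 95 \right)}} = \frac{498858}{21 - 3 \left(6 + \left(\left(269 - 297\right) - 95\right)\right)^{2}} = \frac{498858}{21 - 3 \left(6 - 123\right)^{2}} = \frac{498858}{21 - 3 \left(-117\right)^{2}} = \frac{498858}{21 - 41067} = \frac{498858}{-41046} = 498858 \left(- \frac{1}{41046}\right) = - \frac{83143}{6841}$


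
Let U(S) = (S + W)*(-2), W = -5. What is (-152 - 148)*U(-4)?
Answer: -5400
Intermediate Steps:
U(S) = 10 - 2*S (U(S) = (S - 5)*(-2) = (-5 + S)*(-2) = 10 - 2*S)
(-152 - 148)*U(-4) = (-152 - 148)*(10 - 2*(-4)) = -300*(10 + 8) = -300*18 = -5400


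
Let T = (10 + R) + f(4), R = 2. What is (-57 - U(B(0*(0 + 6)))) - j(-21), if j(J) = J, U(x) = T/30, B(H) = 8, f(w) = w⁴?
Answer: -674/15 ≈ -44.933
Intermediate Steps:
T = 268 (T = (10 + 2) + 4⁴ = 12 + 256 = 268)
U(x) = 134/15 (U(x) = 268/30 = 268*(1/30) = 134/15)
(-57 - U(B(0*(0 + 6)))) - j(-21) = (-57 - 1*134/15) - 1*(-21) = (-57 - 134/15) + 21 = -989/15 + 21 = -674/15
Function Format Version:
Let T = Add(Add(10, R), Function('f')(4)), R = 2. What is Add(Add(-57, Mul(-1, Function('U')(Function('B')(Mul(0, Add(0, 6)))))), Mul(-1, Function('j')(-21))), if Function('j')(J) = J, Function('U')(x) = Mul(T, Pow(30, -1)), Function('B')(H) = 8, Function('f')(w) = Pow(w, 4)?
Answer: Rational(-674, 15) ≈ -44.933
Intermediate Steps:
T = 268 (T = Add(Add(10, 2), Pow(4, 4)) = Add(12, 256) = 268)
Function('U')(x) = Rational(134, 15) (Function('U')(x) = Mul(268, Pow(30, -1)) = Mul(268, Rational(1, 30)) = Rational(134, 15))
Add(Add(-57, Mul(-1, Function('U')(Function('B')(Mul(0, Add(0, 6)))))), Mul(-1, Function('j')(-21))) = Add(Add(-57, Mul(-1, Rational(134, 15))), Mul(-1, -21)) = Add(Add(-57, Rational(-134, 15)), 21) = Add(Rational(-989, 15), 21) = Rational(-674, 15)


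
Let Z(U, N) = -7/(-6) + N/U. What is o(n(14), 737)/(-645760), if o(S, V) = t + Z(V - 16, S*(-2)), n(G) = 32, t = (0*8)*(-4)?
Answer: -4663/2793557760 ≈ -1.6692e-6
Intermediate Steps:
Z(U, N) = 7/6 + N/U (Z(U, N) = -7*(-⅙) + N/U = 7/6 + N/U)
t = 0 (t = 0*(-4) = 0)
o(S, V) = 7/6 - 2*S/(-16 + V) (o(S, V) = 0 + (7/6 + (S*(-2))/(V - 16)) = 0 + (7/6 + (-2*S)/(-16 + V)) = 0 + (7/6 - 2*S/(-16 + V)) = 7/6 - 2*S/(-16 + V))
o(n(14), 737)/(-645760) = ((-112 - 12*32 + 7*737)/(6*(-16 + 737)))/(-645760) = ((⅙)*(-112 - 384 + 5159)/721)*(-1/645760) = ((⅙)*(1/721)*4663)*(-1/645760) = (4663/4326)*(-1/645760) = -4663/2793557760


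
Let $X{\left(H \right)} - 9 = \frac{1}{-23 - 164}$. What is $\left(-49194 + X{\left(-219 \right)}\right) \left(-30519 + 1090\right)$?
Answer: $\frac{270676052684}{187} \approx 1.4475 \cdot 10^{9}$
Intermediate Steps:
$X{\left(H \right)} = \frac{1682}{187}$ ($X{\left(H \right)} = 9 + \frac{1}{-23 - 164} = 9 + \frac{1}{-187} = 9 - \frac{1}{187} = \frac{1682}{187}$)
$\left(-49194 + X{\left(-219 \right)}\right) \left(-30519 + 1090\right) = \left(-49194 + \frac{1682}{187}\right) \left(-30519 + 1090\right) = \left(- \frac{9197596}{187}\right) \left(-29429\right) = \frac{270676052684}{187}$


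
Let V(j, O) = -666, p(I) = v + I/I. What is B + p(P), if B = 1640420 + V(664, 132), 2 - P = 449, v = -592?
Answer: 1639163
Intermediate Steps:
P = -447 (P = 2 - 1*449 = 2 - 449 = -447)
p(I) = -591 (p(I) = -592 + I/I = -592 + 1 = -591)
B = 1639754 (B = 1640420 - 666 = 1639754)
B + p(P) = 1639754 - 591 = 1639163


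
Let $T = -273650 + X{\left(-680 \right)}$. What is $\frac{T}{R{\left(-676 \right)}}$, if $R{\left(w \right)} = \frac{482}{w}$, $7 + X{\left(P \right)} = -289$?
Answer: $\frac{92593748}{241} \approx 3.8421 \cdot 10^{5}$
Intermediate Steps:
$X{\left(P \right)} = -296$ ($X{\left(P \right)} = -7 - 289 = -296$)
$T = -273946$ ($T = -273650 - 296 = -273946$)
$\frac{T}{R{\left(-676 \right)}} = - \frac{273946}{482 \frac{1}{-676}} = - \frac{273946}{482 \left(- \frac{1}{676}\right)} = - \frac{273946}{- \frac{241}{338}} = \left(-273946\right) \left(- \frac{338}{241}\right) = \frac{92593748}{241}$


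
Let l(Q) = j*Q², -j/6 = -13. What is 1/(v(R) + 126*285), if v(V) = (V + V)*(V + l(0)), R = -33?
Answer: 1/38088 ≈ 2.6255e-5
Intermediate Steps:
j = 78 (j = -6*(-13) = 78)
l(Q) = 78*Q²
v(V) = 2*V² (v(V) = (V + V)*(V + 78*0²) = (2*V)*(V + 78*0) = (2*V)*(V + 0) = (2*V)*V = 2*V²)
1/(v(R) + 126*285) = 1/(2*(-33)² + 126*285) = 1/(2*1089 + 35910) = 1/(2178 + 35910) = 1/38088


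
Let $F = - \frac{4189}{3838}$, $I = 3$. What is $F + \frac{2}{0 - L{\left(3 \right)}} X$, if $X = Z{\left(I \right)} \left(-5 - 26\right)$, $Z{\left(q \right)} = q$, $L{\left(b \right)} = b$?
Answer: $\frac{233767}{3838} \approx 60.909$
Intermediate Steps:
$F = - \frac{4189}{3838}$ ($F = \left(-4189\right) \frac{1}{3838} = - \frac{4189}{3838} \approx -1.0915$)
$X = -93$ ($X = 3 \left(-5 - 26\right) = 3 \left(-31\right) = -93$)
$F + \frac{2}{0 - L{\left(3 \right)}} X = - \frac{4189}{3838} + \frac{2}{0 - 3} \left(-93\right) = - \frac{4189}{3838} + \frac{2}{-3} \left(-93\right) = - \frac{4189}{3838} + 2 \left(- \frac{1}{3}\right) \left(-93\right) = - \frac{4189}{3838} - -62 = - \frac{4189}{3838} + 62 = \frac{233767}{3838}$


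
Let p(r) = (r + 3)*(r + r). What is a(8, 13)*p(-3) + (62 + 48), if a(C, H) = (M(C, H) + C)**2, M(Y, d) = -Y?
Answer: 110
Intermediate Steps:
p(r) = 2*r*(3 + r) (p(r) = (3 + r)*(2*r) = 2*r*(3 + r))
a(C, H) = 0 (a(C, H) = (-C + C)**2 = 0**2 = 0)
a(8, 13)*p(-3) + (62 + 48) = 0*(2*(-3)*(3 - 3)) + (62 + 48) = 0*(2*(-3)*0) + 110 = 0*0 + 110 = 0 + 110 = 110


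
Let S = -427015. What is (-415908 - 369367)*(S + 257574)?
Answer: 133057781275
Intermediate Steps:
(-415908 - 369367)*(S + 257574) = (-415908 - 369367)*(-427015 + 257574) = -785275*(-169441) = 133057781275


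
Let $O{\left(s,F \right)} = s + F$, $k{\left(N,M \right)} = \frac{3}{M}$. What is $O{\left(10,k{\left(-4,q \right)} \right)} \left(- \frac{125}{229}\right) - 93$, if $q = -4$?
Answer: $- \frac{89813}{916} \approx -98.049$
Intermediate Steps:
$O{\left(s,F \right)} = F + s$
$O{\left(10,k{\left(-4,q \right)} \right)} \left(- \frac{125}{229}\right) - 93 = \left(\frac{3}{-4} + 10\right) \left(- \frac{125}{229}\right) - 93 = \left(3 \left(- \frac{1}{4}\right) + 10\right) \left(\left(-125\right) \frac{1}{229}\right) - 93 = \left(- \frac{3}{4} + 10\right) \left(- \frac{125}{229}\right) - 93 = \frac{37}{4} \left(- \frac{125}{229}\right) - 93 = - \frac{4625}{916} - 93 = - \frac{89813}{916}$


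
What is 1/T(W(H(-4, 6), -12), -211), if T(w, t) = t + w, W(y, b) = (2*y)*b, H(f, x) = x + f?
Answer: -1/259 ≈ -0.0038610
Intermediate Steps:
H(f, x) = f + x
W(y, b) = 2*b*y
1/T(W(H(-4, 6), -12), -211) = 1/(-211 + 2*(-12)*(-4 + 6)) = 1/(-211 + 2*(-12)*2) = 1/(-211 - 48) = 1/(-259) = -1/259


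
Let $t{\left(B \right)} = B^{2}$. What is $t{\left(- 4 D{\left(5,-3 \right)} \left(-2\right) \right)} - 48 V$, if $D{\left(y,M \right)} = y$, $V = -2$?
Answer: $1696$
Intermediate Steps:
$t{\left(- 4 D{\left(5,-3 \right)} \left(-2\right) \right)} - 48 V = \left(\left(-4\right) 5 \left(-2\right)\right)^{2} - -96 = \left(\left(-20\right) \left(-2\right)\right)^{2} + 96 = 40^{2} + 96 = 1600 + 96 = 1696$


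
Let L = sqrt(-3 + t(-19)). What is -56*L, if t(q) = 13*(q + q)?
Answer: -56*I*sqrt(497) ≈ -1248.4*I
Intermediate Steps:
t(q) = 26*q (t(q) = 13*(2*q) = 26*q)
L = I*sqrt(497) (L = sqrt(-3 + 26*(-19)) = sqrt(-3 - 494) = sqrt(-497) = I*sqrt(497) ≈ 22.293*I)
-56*L = -56*I*sqrt(497)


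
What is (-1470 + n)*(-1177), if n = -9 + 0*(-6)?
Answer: 1740783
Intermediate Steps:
n = -9 (n = -9 + 0 = -9)
(-1470 + n)*(-1177) = (-1470 - 9)*(-1177) = -1479*(-1177) = 1740783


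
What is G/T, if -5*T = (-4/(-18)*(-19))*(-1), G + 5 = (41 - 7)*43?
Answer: -65565/38 ≈ -1725.4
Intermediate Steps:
G = 1457 (G = -5 + (41 - 7)*43 = -5 + 34*43 = -5 + 1462 = 1457)
T = -38/45 (T = --4/(-18)*(-19)*(-1)/5 = --4*(-1/18)*(-19)*(-1)/5 = -(2/9)*(-19)*(-1)/5 = -(-38)*(-1)/45 = -⅕*38/9 = -38/45 ≈ -0.84444)
G/T = 1457/(-38/45) = 1457*(-45/38) = -65565/38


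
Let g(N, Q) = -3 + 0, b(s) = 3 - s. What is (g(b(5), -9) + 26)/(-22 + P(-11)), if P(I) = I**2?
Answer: 23/99 ≈ 0.23232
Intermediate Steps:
g(N, Q) = -3
(g(b(5), -9) + 26)/(-22 + P(-11)) = (-3 + 26)/(-22 + (-11)**2) = 23/(-22 + 121) = 23/99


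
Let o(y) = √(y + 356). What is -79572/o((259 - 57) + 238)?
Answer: -39786*√199/199 ≈ -2820.4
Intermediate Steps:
o(y) = √(356 + y)
-79572/o((259 - 57) + 238) = -79572/√(356 + ((259 - 57) + 238)) = -79572/√(356 + (202 + 238)) = -79572/√(356 + 440) = -79572*√199/398 = -39786*√199/199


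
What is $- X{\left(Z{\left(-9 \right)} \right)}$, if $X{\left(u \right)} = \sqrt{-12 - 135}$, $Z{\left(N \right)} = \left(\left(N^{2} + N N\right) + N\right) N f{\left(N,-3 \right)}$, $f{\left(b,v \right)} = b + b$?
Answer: $- 7 i \sqrt{3} \approx - 12.124 i$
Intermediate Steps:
$f{\left(b,v \right)} = 2 b$
$Z{\left(N \right)} = 2 N^{2} \left(N + 2 N^{2}\right)$ ($Z{\left(N \right)} = \left(\left(N^{2} + N N\right) + N\right) N 2 N = \left(\left(N^{2} + N^{2}\right) + N\right) N 2 N = \left(2 N^{2} + N\right) N 2 N = \left(N + 2 N^{2}\right) N 2 N = N \left(N + 2 N^{2}\right) 2 N = 2 N^{2} \left(N + 2 N^{2}\right)$)
$X{\left(u \right)} = 7 i \sqrt{3}$ ($X{\left(u \right)} = \sqrt{-147} = 7 i \sqrt{3}$)
$- X{\left(Z{\left(-9 \right)} \right)} = - 7 i \sqrt{3}$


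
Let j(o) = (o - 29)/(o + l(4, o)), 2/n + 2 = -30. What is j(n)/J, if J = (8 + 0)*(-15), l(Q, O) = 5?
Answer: 31/632 ≈ 0.049051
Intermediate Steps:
n = -1/16 (n = 2/(-2 - 30) = 2/(-32) = 2*(-1/32) = -1/16 ≈ -0.062500)
J = -120 (J = 8*(-15) = -120)
j(o) = (-29 + o)/(5 + o) (j(o) = (o - 29)/(o + 5) = (-29 + o)/(5 + o))
j(n)/J = ((-29 - 1/16)/(5 - 1/16))/(-120) = (-465/16/(79/16))*(-1/120) = ((16/79)*(-465/16))*(-1/120) = -465/79*(-1/120) = 31/632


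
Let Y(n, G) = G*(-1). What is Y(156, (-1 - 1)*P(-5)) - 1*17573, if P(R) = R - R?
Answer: -17573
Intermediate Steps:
P(R) = 0
Y(n, G) = -G
Y(156, (-1 - 1)*P(-5)) - 1*17573 = -(-1 - 1)*0 - 1*17573 = -(-2)*0 - 17573 = -1*0 - 17573 = 0 - 17573 = -17573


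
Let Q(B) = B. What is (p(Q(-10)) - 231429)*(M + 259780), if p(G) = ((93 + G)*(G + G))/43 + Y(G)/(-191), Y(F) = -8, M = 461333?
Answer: -1370866887922509/8213 ≈ -1.6691e+11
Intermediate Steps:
p(G) = 8/191 + 2*G*(93 + G)/43 (p(G) = ((93 + G)*(G + G))/43 - 8/(-191) = ((93 + G)*(2*G))*(1/43) - 8*(-1/191) = (2*G*(93 + G))*(1/43) + 8/191 = 2*G*(93 + G)/43 + 8/191 = 8/191 + 2*G*(93 + G)/43)
(p(Q(-10)) - 231429)*(M + 259780) = ((8/191 + (2/43)*(-10)**2 + (186/43)*(-10)) - 231429)*(461333 + 259780) = ((8/191 + (2/43)*100 - 1860/43) - 231429)*721113 = ((8/191 + 200/43 - 1860/43) - 231429)*721113 = (-316716/8213 - 231429)*721113 = -1901043093/8213*721113 = -1370866887922509/8213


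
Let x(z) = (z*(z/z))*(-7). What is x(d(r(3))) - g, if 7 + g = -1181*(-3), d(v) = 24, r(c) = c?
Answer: -3704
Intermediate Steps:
x(z) = -7*z (x(z) = (z*1)*(-7) = z*(-7) = -7*z)
g = 3536 (g = -7 - 1181*(-3) = -7 + 3543 = 3536)
x(d(r(3))) - g = -7*24 - 1*3536 = -168 - 3536 = -3704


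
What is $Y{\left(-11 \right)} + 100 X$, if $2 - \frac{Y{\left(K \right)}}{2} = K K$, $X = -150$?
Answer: $-15238$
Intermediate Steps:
$Y{\left(K \right)} = 4 - 2 K^{2}$ ($Y{\left(K \right)} = 4 - 2 K K = 4 - 2 K^{2}$)
$Y{\left(-11 \right)} + 100 X = \left(4 - 2 \left(-11\right)^{2}\right) + 100 \left(-150\right) = \left(4 - 242\right) - 15000 = -238 - 15000 = -15238$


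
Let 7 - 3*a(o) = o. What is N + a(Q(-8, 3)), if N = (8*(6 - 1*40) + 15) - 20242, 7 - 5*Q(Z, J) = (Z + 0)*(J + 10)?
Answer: -307561/15 ≈ -20504.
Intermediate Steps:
Q(Z, J) = 7/5 - Z*(10 + J)/5 (Q(Z, J) = 7/5 - (Z + 0)*(J + 10)/5 = 7/5 - Z*(10 + J)/5)
a(o) = 7/3 - o/3
N = -20499 (N = (8*(6 - 40) + 15) - 20242 = (8*(-34) + 15) - 20242 = (-272 + 15) - 20242 = -257 - 20242 = -20499)
N + a(Q(-8, 3)) = -20499 + (7/3 - (7/5 - 2*(-8) - 1/5*3*(-8))/3) = -20499 + (7/3 - (7/5 + 16 + 24/5)/3) = -20499 + (7/3 - 1/3*111/5) = -20499 + (7/3 - 37/5) = -20499 - 76/15 = -307561/15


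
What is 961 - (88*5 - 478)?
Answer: 999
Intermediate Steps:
961 - (88*5 - 478) = 961 - (440 - 478) = 961 - 1*(-38) = 961 + 38 = 999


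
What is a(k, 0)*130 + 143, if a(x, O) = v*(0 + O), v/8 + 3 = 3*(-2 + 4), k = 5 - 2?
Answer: 143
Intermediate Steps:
k = 3
v = 24 (v = -24 + 8*(3*(-2 + 4)) = -24 + 8*(3*2) = -24 + 8*6 = -24 + 48 = 24)
a(x, O) = 24*O (a(x, O) = 24*(0 + O) = 24*O)
a(k, 0)*130 + 143 = (24*0)*130 + 143 = 0*130 + 143 = 0 + 143 = 143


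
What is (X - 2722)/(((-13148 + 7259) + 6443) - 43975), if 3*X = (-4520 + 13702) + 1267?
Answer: -761/43421 ≈ -0.017526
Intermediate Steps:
X = 3483 (X = ((-4520 + 13702) + 1267)/3 = (9182 + 1267)/3 = (⅓)*10449 = 3483)
(X - 2722)/(((-13148 + 7259) + 6443) - 43975) = (3483 - 2722)/(((-13148 + 7259) + 6443) - 43975) = 761/((-5889 + 6443) - 43975) = 761/(554 - 43975) = 761/(-43421) = 761*(-1/43421) = -761/43421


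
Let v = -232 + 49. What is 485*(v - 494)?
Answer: -328345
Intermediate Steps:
v = -183
485*(v - 494) = 485*(-183 - 494) = 485*(-677) = -328345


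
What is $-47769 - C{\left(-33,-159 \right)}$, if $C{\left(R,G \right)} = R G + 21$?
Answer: $-53037$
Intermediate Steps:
$C{\left(R,G \right)} = 21 + G R$ ($C{\left(R,G \right)} = G R + 21 = 21 + G R$)
$-47769 - C{\left(-33,-159 \right)} = -47769 - \left(21 - -5247\right) = -47769 - \left(21 + 5247\right) = -47769 - 5268 = -53037$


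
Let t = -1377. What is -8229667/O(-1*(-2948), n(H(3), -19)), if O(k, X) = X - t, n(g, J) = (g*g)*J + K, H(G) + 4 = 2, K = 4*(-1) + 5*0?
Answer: -8229667/1297 ≈ -6345.2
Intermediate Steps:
K = -4 (K = -4 + 0 = -4)
H(G) = -2 (H(G) = -4 + 2 = -2)
n(g, J) = -4 + J*g**2 (n(g, J) = (g*g)*J - 4 = g**2*J - 4 = J*g**2 - 4 = -4 + J*g**2)
O(k, X) = 1377 + X (O(k, X) = X - 1*(-1377) = X + 1377 = 1377 + X)
-8229667/O(-1*(-2948), n(H(3), -19)) = -8229667/(1377 + (-4 - 19*(-2)**2)) = -8229667/(1377 + (-4 - 19*4)) = -8229667/(1377 + (-4 - 76)) = -8229667/(1377 - 80) = -8229667/1297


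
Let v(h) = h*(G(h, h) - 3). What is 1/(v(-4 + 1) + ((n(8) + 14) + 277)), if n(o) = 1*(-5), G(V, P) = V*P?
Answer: 1/268 ≈ 0.0037313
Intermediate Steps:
G(V, P) = P*V
n(o) = -5
v(h) = h*(-3 + h**2) (v(h) = h*(h*h - 3) = h*(h**2 - 3) = h*(-3 + h**2))
1/(v(-4 + 1) + ((n(8) + 14) + 277)) = 1/((-4 + 1)*(-3 + (-4 + 1)**2) + ((-5 + 14) + 277)) = 1/(-3*(-3 + (-3)**2) + (9 + 277)) = 1/(-3*(-3 + 9) + 286) = 1/(-3*6 + 286) = 1/(-18 + 286) = 1/268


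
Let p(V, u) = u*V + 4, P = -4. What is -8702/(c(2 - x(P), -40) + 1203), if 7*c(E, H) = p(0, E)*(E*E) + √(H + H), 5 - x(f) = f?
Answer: -524895938/74252769 + 243656*I*√5/74252769 ≈ -7.069 + 0.0073375*I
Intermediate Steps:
x(f) = 5 - f
p(V, u) = 4 + V*u (p(V, u) = V*u + 4 = 4 + V*u)
c(E, H) = 4*E²/7 + √2*√H/7 (c(E, H) = ((4 + 0*E)*(E*E) + √(H + H))/7 = ((4 + 0)*E² + √(2*H))/7 = (4*E² + √2*√H)/7 = 4*E²/7 + √2*√H/7)
-8702/(c(2 - x(P), -40) + 1203) = -8702/((4*(2 - (5 - 1*(-4)))²/7 + √2*√(-40)/7) + 1203) = -8702/((4*(2 - (5 + 4))²/7 + √2*(2*I*√10)/7) + 1203) = -8702/((4*(2 - 1*9)²/7 + 4*I*√5/7) + 1203) = -8702/((4*(2 - 9)²/7 + 4*I*√5/7) + 1203) = -8702/(((4/7)*(-7)² + 4*I*√5/7) + 1203) = -8702/(((4/7)*49 + 4*I*√5/7) + 1203) = -8702/((28 + 4*I*√5/7) + 1203) = -8702/(1231 + 4*I*√5/7)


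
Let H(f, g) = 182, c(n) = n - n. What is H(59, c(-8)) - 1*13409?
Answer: -13227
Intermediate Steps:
c(n) = 0
H(59, c(-8)) - 1*13409 = 182 - 1*13409 = 182 - 13409 = -13227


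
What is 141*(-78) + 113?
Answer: -10885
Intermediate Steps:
141*(-78) + 113 = -10998 + 113 = -10885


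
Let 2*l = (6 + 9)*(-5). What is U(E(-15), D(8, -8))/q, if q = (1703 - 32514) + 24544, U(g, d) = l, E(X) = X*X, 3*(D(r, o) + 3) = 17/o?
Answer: 25/4178 ≈ 0.0059837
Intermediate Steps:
D(r, o) = -3 + 17/(3*o) (D(r, o) = -3 + (17/o)/3 = -3 + 17/(3*o))
E(X) = X²
l = -75/2 (l = ((6 + 9)*(-5))/2 = (15*(-5))/2 = (½)*(-75) = -75/2 ≈ -37.500)
U(g, d) = -75/2
q = -6267 (q = -30811 + 24544 = -6267)
U(E(-15), D(8, -8))/q = -75/2/(-6267) = -75/2*(-1/6267) = 25/4178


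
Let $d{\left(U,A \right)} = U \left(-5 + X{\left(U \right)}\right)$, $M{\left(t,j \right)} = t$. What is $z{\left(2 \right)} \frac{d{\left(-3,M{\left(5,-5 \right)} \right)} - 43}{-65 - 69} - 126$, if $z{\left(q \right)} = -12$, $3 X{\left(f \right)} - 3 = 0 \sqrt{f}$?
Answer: $- \frac{8628}{67} \approx -128.78$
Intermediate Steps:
$X{\left(f \right)} = 1$ ($X{\left(f \right)} = 1 + \frac{0 \sqrt{f}}{3} = 1 + \frac{1}{3} \cdot 0 = 1 + 0 = 1$)
$d{\left(U,A \right)} = - 4 U$ ($d{\left(U,A \right)} = U \left(-5 + 1\right) = U \left(-4\right) = - 4 U$)
$z{\left(2 \right)} \frac{d{\left(-3,M{\left(5,-5 \right)} \right)} - 43}{-65 - 69} - 126 = - 12 \frac{\left(-4\right) \left(-3\right) - 43}{-65 - 69} - 126 = - 12 \frac{12 - 43}{-134} - 126 = - 12 \left(\left(-31\right) \left(- \frac{1}{134}\right)\right) - 126 = \left(-12\right) \frac{31}{134} - 126 = - \frac{186}{67} - 126 = - \frac{8628}{67}$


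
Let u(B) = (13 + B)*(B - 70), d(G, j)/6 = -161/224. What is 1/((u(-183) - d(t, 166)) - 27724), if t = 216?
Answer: 16/244645 ≈ 6.5401e-5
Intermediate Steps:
d(G, j) = -69/16 (d(G, j) = 6*(-161/224) = 6*(-161*1/224) = 6*(-23/32) = -69/16)
u(B) = (-70 + B)*(13 + B) (u(B) = (13 + B)*(-70 + B) = (-70 + B)*(13 + B))
1/((u(-183) - d(t, 166)) - 27724) = 1/(((-910 + (-183)² - 57*(-183)) - 1*(-69/16)) - 27724) = 1/(((-910 + 33489 + 10431) + 69/16) - 27724) = 1/((43010 + 69/16) - 27724) = 1/(688229/16 - 27724) = 1/(244645/16) = 16/244645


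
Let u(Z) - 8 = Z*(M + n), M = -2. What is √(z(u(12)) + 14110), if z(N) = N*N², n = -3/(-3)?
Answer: √14046 ≈ 118.52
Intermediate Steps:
n = 1 (n = -3*(-⅓) = 1)
u(Z) = 8 - Z (u(Z) = 8 + Z*(-2 + 1) = 8 + Z*(-1) = 8 - Z)
z(N) = N³
√(z(u(12)) + 14110) = √((8 - 1*12)³ + 14110) = √((8 - 12)³ + 14110) = √((-4)³ + 14110) = √(-64 + 14110) = √14046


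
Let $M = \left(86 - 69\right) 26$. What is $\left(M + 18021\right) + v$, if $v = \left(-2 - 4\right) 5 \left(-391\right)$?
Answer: $30193$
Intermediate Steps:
$M = 442$ ($M = 17 \cdot 26 = 442$)
$v = 11730$ ($v = \left(-6\right) 5 \left(-391\right) = \left(-30\right) \left(-391\right) = 11730$)
$\left(M + 18021\right) + v = \left(442 + 18021\right) + 11730 = 18463 + 11730 = 30193$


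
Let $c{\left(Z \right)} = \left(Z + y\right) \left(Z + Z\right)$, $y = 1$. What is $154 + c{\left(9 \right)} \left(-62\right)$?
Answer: $-11006$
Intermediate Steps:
$c{\left(Z \right)} = 2 Z \left(1 + Z\right)$ ($c{\left(Z \right)} = \left(Z + 1\right) \left(Z + Z\right) = \left(1 + Z\right) 2 Z = 2 Z \left(1 + Z\right)$)
$154 + c{\left(9 \right)} \left(-62\right) = 154 + 2 \cdot 9 \left(1 + 9\right) \left(-62\right) = 154 + 2 \cdot 9 \cdot 10 \left(-62\right) = 154 + 180 \left(-62\right) = 154 - 11160 = -11006$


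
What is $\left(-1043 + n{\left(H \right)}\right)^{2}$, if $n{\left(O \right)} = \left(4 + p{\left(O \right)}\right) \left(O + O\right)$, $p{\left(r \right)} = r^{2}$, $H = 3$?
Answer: $931225$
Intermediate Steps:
$n{\left(O \right)} = 2 O \left(4 + O^{2}\right)$ ($n{\left(O \right)} = \left(4 + O^{2}\right) \left(O + O\right) = \left(4 + O^{2}\right) 2 O = 2 O \left(4 + O^{2}\right)$)
$\left(-1043 + n{\left(H \right)}\right)^{2} = \left(-1043 + 2 \cdot 3 \left(4 + 3^{2}\right)\right)^{2} = \left(-1043 + 2 \cdot 3 \left(4 + 9\right)\right)^{2} = \left(-1043 + 2 \cdot 3 \cdot 13\right)^{2} = \left(-1043 + 78\right)^{2} = \left(-965\right)^{2} = 931225$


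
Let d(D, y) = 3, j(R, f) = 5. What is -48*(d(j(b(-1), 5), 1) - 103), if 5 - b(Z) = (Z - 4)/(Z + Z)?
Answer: 4800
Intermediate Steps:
b(Z) = 5 - (-4 + Z)/(2*Z) (b(Z) = 5 - (Z - 4)/(Z + Z) = 5 - (-4 + Z)/(2*Z))
-48*(d(j(b(-1), 5), 1) - 103) = -48*(3 - 103) = -48*(-100) = 4800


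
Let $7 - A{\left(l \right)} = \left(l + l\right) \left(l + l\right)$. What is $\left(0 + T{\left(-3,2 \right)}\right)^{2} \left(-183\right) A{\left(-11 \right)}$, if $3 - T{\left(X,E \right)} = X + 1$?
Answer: $2182275$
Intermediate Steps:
$T{\left(X,E \right)} = 2 - X$ ($T{\left(X,E \right)} = 3 - \left(X + 1\right) = 3 - \left(1 + X\right) = 2 - X$)
$A{\left(l \right)} = 7 - 4 l^{2}$ ($A{\left(l \right)} = 7 - \left(l + l\right) \left(l + l\right) = 7 - 2 l 2 l = 7 - 4 l^{2}$)
$\left(0 + T{\left(-3,2 \right)}\right)^{2} \left(-183\right) A{\left(-11 \right)} = \left(0 + \left(2 - -3\right)\right)^{2} \left(-183\right) \left(7 - 4 \left(-11\right)^{2}\right) = \left(0 + \left(2 + 3\right)\right)^{2} \left(-183\right) \left(7 - 484\right) = \left(0 + 5\right)^{2} \left(-183\right) \left(7 - 484\right) = 5^{2} \left(-183\right) \left(-477\right) = 25 \left(-183\right) \left(-477\right) = \left(-4575\right) \left(-477\right) = 2182275$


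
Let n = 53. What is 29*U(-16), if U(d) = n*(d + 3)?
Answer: -19981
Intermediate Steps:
U(d) = 159 + 53*d (U(d) = 53*(d + 3) = 53*(3 + d) = 159 + 53*d)
29*U(-16) = 29*(159 + 53*(-16)) = 29*(159 - 848) = 29*(-689) = -19981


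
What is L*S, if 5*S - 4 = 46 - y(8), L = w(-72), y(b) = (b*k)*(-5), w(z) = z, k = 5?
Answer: -3600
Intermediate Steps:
y(b) = -25*b (y(b) = (b*5)*(-5) = (5*b)*(-5) = -25*b)
L = -72
S = 50 (S = ⅘ + (46 - (-25)*8)/5 = ⅘ + (46 - 1*(-200))/5 = ⅘ + (46 + 200)/5 = ⅘ + (⅕)*246 = ⅘ + 246/5 = 50)
L*S = -72*50 = -3600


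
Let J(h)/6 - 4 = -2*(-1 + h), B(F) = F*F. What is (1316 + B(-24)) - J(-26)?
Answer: 1544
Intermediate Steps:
B(F) = F²
J(h) = 36 - 12*h (J(h) = 24 + 6*(-2*(-1 + h)) = 24 + 6*(2 - 2*h) = 24 + (12 - 12*h) = 36 - 12*h)
(1316 + B(-24)) - J(-26) = (1316 + (-24)²) - (36 - 12*(-26)) = (1316 + 576) - (36 + 312) = 1892 - 1*348 = 1892 - 348 = 1544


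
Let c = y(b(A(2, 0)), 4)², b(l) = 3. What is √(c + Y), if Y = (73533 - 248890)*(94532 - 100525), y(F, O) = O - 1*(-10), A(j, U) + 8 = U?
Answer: √1050914697 ≈ 32418.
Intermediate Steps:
A(j, U) = -8 + U
y(F, O) = 10 + O (y(F, O) = O + 10 = 10 + O)
Y = 1050914501 (Y = -175357*(-5993) = 1050914501)
c = 196 (c = (10 + 4)² = 14² = 196)
√(c + Y) = √(196 + 1050914501) = √1050914697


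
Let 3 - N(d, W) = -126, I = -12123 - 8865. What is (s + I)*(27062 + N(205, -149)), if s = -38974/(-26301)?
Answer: -15008518763074/26301 ≈ -5.7064e+8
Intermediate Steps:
s = 38974/26301 (s = -38974*(-1/26301) = 38974/26301 ≈ 1.4818)
I = -20988
N(d, W) = 129 (N(d, W) = 3 - 1*(-126) = 3 + 126 = 129)
(s + I)*(27062 + N(205, -149)) = (38974/26301 - 20988)*(27062 + 129) = -551966414/26301*27191 = -15008518763074/26301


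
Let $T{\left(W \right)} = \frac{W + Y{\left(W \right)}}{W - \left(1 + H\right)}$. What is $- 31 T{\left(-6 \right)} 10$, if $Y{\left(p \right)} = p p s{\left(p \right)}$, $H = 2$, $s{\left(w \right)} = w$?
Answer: $- \frac{22940}{3} \approx -7646.7$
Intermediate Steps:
$Y{\left(p \right)} = p^{3}$ ($Y{\left(p \right)} = p p p = p^{2} p = p^{3}$)
$T{\left(W \right)} = \frac{W + W^{3}}{-3 + W}$ ($T{\left(W \right)} = \frac{W + W^{3}}{W - 3} = \frac{W + W^{3}}{-3 + W}$)
$- 31 T{\left(-6 \right)} 10 = - 31 \frac{-6 + \left(-6\right)^{3}}{-3 - 6} \cdot 10 = - 31 \frac{-6 - 216}{-9} \cdot 10 = - 31 \left(\left(- \frac{1}{9}\right) \left(-222\right)\right) 10 = \left(-31\right) \frac{74}{3} \cdot 10 = \left(- \frac{2294}{3}\right) 10 = - \frac{22940}{3}$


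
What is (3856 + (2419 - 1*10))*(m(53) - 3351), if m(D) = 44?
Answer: -20718355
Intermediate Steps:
(3856 + (2419 - 1*10))*(m(53) - 3351) = (3856 + (2419 - 1*10))*(44 - 3351) = (3856 + (2419 - 10))*(-3307) = (3856 + 2409)*(-3307) = 6265*(-3307) = -20718355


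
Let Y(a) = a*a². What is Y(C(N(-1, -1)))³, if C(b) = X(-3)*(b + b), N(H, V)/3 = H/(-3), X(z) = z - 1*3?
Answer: -5159780352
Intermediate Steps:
X(z) = -3 + z (X(z) = z - 3 = -3 + z)
N(H, V) = -H (N(H, V) = 3*(H/(-3)) = 3*(H*(-⅓)) = 3*(-H/3) = -H)
C(b) = -12*b (C(b) = (-3 - 3)*(b + b) = -12*b)
Y(a) = a³
Y(C(N(-1, -1)))³ = ((-(-12)*(-1))³)³ = ((-12*1)³)³ = ((-12)³)³ = (-1728)³ = -5159780352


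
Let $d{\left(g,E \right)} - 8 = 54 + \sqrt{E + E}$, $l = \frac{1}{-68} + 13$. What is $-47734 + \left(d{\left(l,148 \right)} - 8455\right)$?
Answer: $-56127 + 2 \sqrt{74} \approx -56110.0$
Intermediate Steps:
$l = \frac{883}{68}$ ($l = - \frac{1}{68} + 13 = \frac{883}{68} \approx 12.985$)
$d{\left(g,E \right)} = 62 + \sqrt{2} \sqrt{E}$ ($d{\left(g,E \right)} = 8 + \left(54 + \sqrt{E + E}\right) = 8 + \left(54 + \sqrt{2 E}\right) = 8 + \left(54 + \sqrt{2} \sqrt{E}\right) = 62 + \sqrt{2} \sqrt{E}$)
$-47734 + \left(d{\left(l,148 \right)} - 8455\right) = -47734 - \left(8393 - \sqrt{2} \sqrt{148}\right) = -47734 - \left(8393 - \sqrt{2} \cdot 2 \sqrt{37}\right) = -47734 - \left(8393 - 2 \sqrt{74}\right) = -56127 + 2 \sqrt{74}$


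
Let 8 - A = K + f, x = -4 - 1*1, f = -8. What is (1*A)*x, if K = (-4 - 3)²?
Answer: 165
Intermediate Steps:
K = 49 (K = (-7)² = 49)
x = -5 (x = -4 - 1 = -5)
A = -33 (A = 8 - (49 - 8) = 8 - 1*41 = 8 - 41 = -33)
(1*A)*x = (1*(-33))*(-5) = -33*(-5) = 165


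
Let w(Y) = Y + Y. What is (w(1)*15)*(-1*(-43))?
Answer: 1290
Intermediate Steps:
w(Y) = 2*Y
(w(1)*15)*(-1*(-43)) = ((2*1)*15)*(-1*(-43)) = (2*15)*43 = 30*43 = 1290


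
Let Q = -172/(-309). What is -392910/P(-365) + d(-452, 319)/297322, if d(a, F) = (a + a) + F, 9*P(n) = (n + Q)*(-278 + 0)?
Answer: -162448461477405/4654042811654 ≈ -34.905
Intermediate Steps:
Q = 172/309 (Q = -172*(-1/309) = 172/309 ≈ 0.55663)
P(n) = -47816/2781 - 278*n/9 (P(n) = ((n + 172/309)*(-278 + 0))/9 = ((172/309 + n)*(-278))/9 = (-47816/309 - 278*n)/9 = -47816/2781 - 278*n/9)
d(a, F) = F + 2*a (d(a, F) = 2*a + F = F + 2*a)
-392910/P(-365) + d(-452, 319)/297322 = -392910/(-47816/2781 - 278/9*(-365)) + (319 + 2*(-452))/297322 = -392910/(-47816/2781 + 101470/9) + (319 - 904)*(1/297322) = -392910/31306414/2781 - 585*1/297322 = -392910*2781/31306414 - 585/297322 = -546341355/15653207 - 585/297322 = -162448461477405/4654042811654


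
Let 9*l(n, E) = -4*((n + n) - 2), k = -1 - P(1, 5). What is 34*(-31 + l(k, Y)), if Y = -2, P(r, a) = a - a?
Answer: -8942/9 ≈ -993.56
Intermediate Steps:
P(r, a) = 0
k = -1 (k = -1 - 1*0 = -1 + 0 = -1)
l(n, E) = 8/9 - 8*n/9 (l(n, E) = (-4*((n + n) - 2))/9 = (-4*(2*n - 2))/9 = (-4*(-2 + 2*n))/9 = (8 - 8*n)/9 = 8/9 - 8*n/9)
34*(-31 + l(k, Y)) = 34*(-31 + (8/9 - 8/9*(-1))) = 34*(-31 + (8/9 + 8/9)) = 34*(-31 + 16/9) = 34*(-263/9) = -8942/9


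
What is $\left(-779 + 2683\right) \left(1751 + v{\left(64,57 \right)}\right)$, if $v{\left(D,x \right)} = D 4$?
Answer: $3821328$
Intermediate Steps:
$v{\left(D,x \right)} = 4 D$
$\left(-779 + 2683\right) \left(1751 + v{\left(64,57 \right)}\right) = \left(-779 + 2683\right) \left(1751 + 4 \cdot 64\right) = 1904 \left(1751 + 256\right) = 1904 \cdot 2007 = 3821328$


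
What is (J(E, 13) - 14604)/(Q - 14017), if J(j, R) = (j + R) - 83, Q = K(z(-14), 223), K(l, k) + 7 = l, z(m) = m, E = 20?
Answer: 7327/7019 ≈ 1.0439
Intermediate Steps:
K(l, k) = -7 + l
Q = -21 (Q = -7 - 14 = -21)
J(j, R) = -83 + R + j (J(j, R) = (R + j) - 83 = -83 + R + j)
(J(E, 13) - 14604)/(Q - 14017) = ((-83 + 13 + 20) - 14604)/(-21 - 14017) = (-50 - 14604)/(-14038) = -14654*(-1/14038) = 7327/7019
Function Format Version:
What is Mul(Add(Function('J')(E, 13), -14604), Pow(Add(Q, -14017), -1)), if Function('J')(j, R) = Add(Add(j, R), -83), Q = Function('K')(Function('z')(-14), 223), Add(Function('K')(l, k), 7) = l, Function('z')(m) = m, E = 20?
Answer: Rational(7327, 7019) ≈ 1.0439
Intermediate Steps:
Function('K')(l, k) = Add(-7, l)
Q = -21 (Q = Add(-7, -14) = -21)
Function('J')(j, R) = Add(-83, R, j) (Function('J')(j, R) = Add(Add(R, j), -83) = Add(-83, R, j))
Mul(Add(Function('J')(E, 13), -14604), Pow(Add(Q, -14017), -1)) = Mul(Add(Add(-83, 13, 20), -14604), Pow(Add(-21, -14017), -1)) = Mul(Add(-50, -14604), Pow(-14038, -1)) = Mul(-14654, Rational(-1, 14038)) = Rational(7327, 7019)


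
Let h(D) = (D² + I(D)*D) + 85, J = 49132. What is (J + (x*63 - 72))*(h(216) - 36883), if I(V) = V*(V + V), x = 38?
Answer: 1037582773500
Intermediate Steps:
I(V) = 2*V² (I(V) = V*(2*V) = 2*V²)
h(D) = 85 + D² + 2*D³ (h(D) = (D² + (2*D²)*D) + 85 = (D² + 2*D³) + 85 = 85 + D² + 2*D³)
(J + (x*63 - 72))*(h(216) - 36883) = (49132 + (38*63 - 72))*((85 + 216² + 2*216³) - 36883) = (49132 + (2394 - 72))*((85 + 46656 + 2*10077696) - 36883) = (49132 + 2322)*((85 + 46656 + 20155392) - 36883) = 51454*(20202133 - 36883) = 51454*20165250 = 1037582773500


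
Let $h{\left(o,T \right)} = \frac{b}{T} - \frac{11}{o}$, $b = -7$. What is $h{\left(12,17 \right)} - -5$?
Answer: $\frac{749}{204} \approx 3.6716$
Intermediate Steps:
$h{\left(o,T \right)} = - \frac{11}{o} - \frac{7}{T}$ ($h{\left(o,T \right)} = - \frac{7}{T} - \frac{11}{o} = - \frac{11}{o} - \frac{7}{T}$)
$h{\left(12,17 \right)} - -5 = \left(- \frac{11}{12} - \frac{7}{17}\right) - -5 = \left(\left(-11\right) \frac{1}{12} - \frac{7}{17}\right) + 5 = \left(- \frac{11}{12} - \frac{7}{17}\right) + 5 = - \frac{271}{204} + 5 = \frac{749}{204}$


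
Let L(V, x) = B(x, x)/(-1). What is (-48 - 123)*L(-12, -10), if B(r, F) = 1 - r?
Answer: 1881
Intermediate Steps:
L(V, x) = -1 + x (L(V, x) = (1 - x)/(-1) = (1 - x)*(-1) = -1 + x)
(-48 - 123)*L(-12, -10) = (-48 - 123)*(-1 - 10) = -171*(-11) = 1881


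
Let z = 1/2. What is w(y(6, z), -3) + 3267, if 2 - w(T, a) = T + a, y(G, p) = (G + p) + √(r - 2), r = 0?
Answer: 6531/2 - I*√2 ≈ 3265.5 - 1.4142*I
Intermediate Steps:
z = ½ ≈ 0.50000
y(G, p) = G + p + I*√2 (y(G, p) = (G + p) + √(0 - 2) = (G + p) + √(-2) = (G + p) + I*√2 = G + p + I*√2)
w(T, a) = 2 - T - a (w(T, a) = 2 - (T + a) = 2 + (-T - a) = 2 - T - a)
w(y(6, z), -3) + 3267 = (2 - (6 + ½ + I*√2) - 1*(-3)) + 3267 = (2 - (13/2 + I*√2) + 3) + 3267 = (2 + (-13/2 - I*√2) + 3) + 3267 = (-3/2 - I*√2) + 3267 = 6531/2 - I*√2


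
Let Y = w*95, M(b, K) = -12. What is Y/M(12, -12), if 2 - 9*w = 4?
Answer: 95/54 ≈ 1.7593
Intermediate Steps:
w = -2/9 (w = 2/9 - 1/9*4 = 2/9 - 4/9 = -2/9 ≈ -0.22222)
Y = -190/9 (Y = -2/9*95 = -190/9 ≈ -21.111)
Y/M(12, -12) = -190/9/(-12) = -190/9*(-1/12) = 95/54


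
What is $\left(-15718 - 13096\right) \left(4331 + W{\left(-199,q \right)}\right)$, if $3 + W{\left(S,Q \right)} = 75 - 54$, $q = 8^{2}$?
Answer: $-125312086$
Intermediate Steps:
$q = 64$
$W{\left(S,Q \right)} = 18$ ($W{\left(S,Q \right)} = -3 + \left(75 - 54\right) = -3 + 21 = 18$)
$\left(-15718 - 13096\right) \left(4331 + W{\left(-199,q \right)}\right) = \left(-15718 - 13096\right) \left(4331 + 18\right) = \left(-28814\right) 4349 = -125312086$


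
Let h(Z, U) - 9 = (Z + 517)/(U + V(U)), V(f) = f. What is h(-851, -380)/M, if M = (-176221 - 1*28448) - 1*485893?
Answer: -3587/262413560 ≈ -1.3669e-5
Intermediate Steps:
h(Z, U) = 9 + (517 + Z)/(2*U) (h(Z, U) = 9 + (Z + 517)/(U + U) = 9 + (517 + Z)/((2*U)) = 9 + (517 + Z)*(1/(2*U)) = 9 + (517 + Z)/(2*U))
M = -690562 (M = (-176221 - 28448) - 485893 = -204669 - 485893 = -690562)
h(-851, -380)/M = ((½)*(517 - 851 + 18*(-380))/(-380))/(-690562) = ((½)*(-1/380)*(517 - 851 - 6840))*(-1/690562) = ((½)*(-1/380)*(-7174))*(-1/690562) = (3587/380)*(-1/690562) = -3587/262413560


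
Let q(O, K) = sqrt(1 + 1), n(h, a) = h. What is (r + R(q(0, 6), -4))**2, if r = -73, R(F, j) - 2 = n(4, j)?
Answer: 4489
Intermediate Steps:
q(O, K) = sqrt(2)
R(F, j) = 6 (R(F, j) = 2 + 4 = 6)
(r + R(q(0, 6), -4))**2 = (-73 + 6)**2 = (-67)**2 = 4489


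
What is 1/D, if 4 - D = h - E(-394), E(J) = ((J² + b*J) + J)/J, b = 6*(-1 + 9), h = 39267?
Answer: -1/39608 ≈ -2.5247e-5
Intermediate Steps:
b = 48 (b = 6*8 = 48)
E(J) = (J² + 49*J)/J (E(J) = ((J² + 48*J) + J)/J = (J² + 49*J)/J)
D = -39608 (D = 4 - (39267 - (49 - 394)) = 4 - (39267 - 1*(-345)) = 4 - (39267 + 345) = 4 - 1*39612 = 4 - 39612 = -39608)
1/D = 1/(-39608) = -1/39608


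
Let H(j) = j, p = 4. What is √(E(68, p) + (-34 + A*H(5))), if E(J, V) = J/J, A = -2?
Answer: I*√43 ≈ 6.5574*I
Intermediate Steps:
E(J, V) = 1
√(E(68, p) + (-34 + A*H(5))) = √(1 + (-34 - 2*5)) = √(1 + (-34 - 10)) = √(1 - 44) = √(-43) = I*√43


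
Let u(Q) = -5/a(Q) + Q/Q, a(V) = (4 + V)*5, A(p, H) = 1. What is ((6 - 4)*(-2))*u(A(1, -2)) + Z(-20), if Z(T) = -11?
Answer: -71/5 ≈ -14.200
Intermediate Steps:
a(V) = 20 + 5*V
u(Q) = 1 - 5/(20 + 5*Q) (u(Q) = -5/(20 + 5*Q) + Q/Q = -5/(20 + 5*Q) + 1 = 1 - 5/(20 + 5*Q))
((6 - 4)*(-2))*u(A(1, -2)) + Z(-20) = ((6 - 4)*(-2))*((3 + 1)/(4 + 1)) - 11 = (2*(-2))*(4/5) - 11 = -4*4/5 - 11 = -4*⅘ - 11 = -16/5 - 11 = -71/5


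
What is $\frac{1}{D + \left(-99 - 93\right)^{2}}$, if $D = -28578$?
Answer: $\frac{1}{8286} \approx 0.00012069$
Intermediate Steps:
$\frac{1}{D + \left(-99 - 93\right)^{2}} = \frac{1}{-28578 + \left(-99 - 93\right)^{2}} = \frac{1}{-28578 + \left(-192\right)^{2}} = \frac{1}{-28578 + 36864} = \frac{1}{8286}$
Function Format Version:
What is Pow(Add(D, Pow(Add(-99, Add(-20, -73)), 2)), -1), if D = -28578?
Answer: Rational(1, 8286) ≈ 0.00012069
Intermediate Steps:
Pow(Add(D, Pow(Add(-99, Add(-20, -73)), 2)), -1) = Pow(Add(-28578, Pow(Add(-99, Add(-20, -73)), 2)), -1) = Pow(Add(-28578, Pow(Add(-99, -93), 2)), -1) = Pow(Add(-28578, Pow(-192, 2)), -1) = Pow(Add(-28578, 36864), -1) = Pow(8286, -1) = Rational(1, 8286)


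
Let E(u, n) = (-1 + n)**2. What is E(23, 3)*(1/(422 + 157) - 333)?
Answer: -771224/579 ≈ -1332.0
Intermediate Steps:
E(23, 3)*(1/(422 + 157) - 333) = (-1 + 3)**2*(1/(422 + 157) - 333) = 2**2*(1/579 - 333) = 4*(1/579 - 333) = 4*(-192806/579) = -771224/579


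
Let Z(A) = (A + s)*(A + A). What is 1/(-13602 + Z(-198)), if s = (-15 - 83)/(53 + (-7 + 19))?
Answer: 65/4251198 ≈ 1.5290e-5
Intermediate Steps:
s = -98/65 (s = -98/(53 + 12) = -98/65 ≈ -1.5077)
Z(A) = 2*A*(-98/65 + A) (Z(A) = (A - 98/65)*(A + A) = (-98/65 + A)*(2*A) = 2*A*(-98/65 + A))
1/(-13602 + Z(-198)) = 1/(-13602 + (2/65)*(-198)*(-98 + 65*(-198))) = 1/(-13602 + (2/65)*(-198)*(-98 - 12870)) = 1/(-13602 + (2/65)*(-198)*(-12968)) = 1/(-13602 + 5135328/65) = 1/(4251198/65) = 65/4251198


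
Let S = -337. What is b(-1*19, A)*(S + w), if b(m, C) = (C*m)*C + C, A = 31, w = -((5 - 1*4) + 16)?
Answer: 6452712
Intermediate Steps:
w = -17 (w = -((5 - 4) + 16) = -(1 + 16) = -1*17 = -17)
b(m, C) = C + m*C² (b(m, C) = m*C² + C = C + m*C²)
b(-1*19, A)*(S + w) = (31*(1 + 31*(-1*19)))*(-337 - 17) = (31*(1 + 31*(-19)))*(-354) = (31*(1 - 589))*(-354) = (31*(-588))*(-354) = -18228*(-354) = 6452712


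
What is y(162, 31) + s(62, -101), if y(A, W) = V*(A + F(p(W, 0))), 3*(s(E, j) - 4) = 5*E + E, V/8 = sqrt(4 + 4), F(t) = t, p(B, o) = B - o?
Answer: 128 + 3088*sqrt(2) ≈ 4495.1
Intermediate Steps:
V = 16*sqrt(2) (V = 8*sqrt(4 + 4) = 8*sqrt(8) = 8*(2*sqrt(2)) = 16*sqrt(2) ≈ 22.627)
s(E, j) = 4 + 2*E (s(E, j) = 4 + (5*E + E)/3 = 4 + (6*E)/3 = 4 + 2*E)
y(A, W) = 16*sqrt(2)*(A + W) (y(A, W) = (16*sqrt(2))*(A + (W - 1*0)) = (16*sqrt(2))*(A + (W + 0)) = (16*sqrt(2))*(A + W) = 16*sqrt(2)*(A + W))
y(162, 31) + s(62, -101) = 16*sqrt(2)*(162 + 31) + (4 + 2*62) = 16*sqrt(2)*193 + (4 + 124) = 3088*sqrt(2) + 128 = 128 + 3088*sqrt(2)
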